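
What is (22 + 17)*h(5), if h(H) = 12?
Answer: 468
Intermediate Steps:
(22 + 17)*h(5) = (22 + 17)*12 = 39*12 = 468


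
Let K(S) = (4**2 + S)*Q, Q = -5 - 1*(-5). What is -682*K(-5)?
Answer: 0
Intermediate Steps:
Q = 0 (Q = -5 + 5 = 0)
K(S) = 0 (K(S) = (4**2 + S)*0 = (16 + S)*0 = 0)
-682*K(-5) = -682*0 = 0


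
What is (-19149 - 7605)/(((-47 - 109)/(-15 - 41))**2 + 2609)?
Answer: -5243784/512885 ≈ -10.224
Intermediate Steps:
(-19149 - 7605)/(((-47 - 109)/(-15 - 41))**2 + 2609) = -26754/((-156/(-56))**2 + 2609) = -26754/((-156*(-1/56))**2 + 2609) = -26754/((39/14)**2 + 2609) = -26754/(1521/196 + 2609) = -26754/512885/196 = -26754*196/512885 = -5243784/512885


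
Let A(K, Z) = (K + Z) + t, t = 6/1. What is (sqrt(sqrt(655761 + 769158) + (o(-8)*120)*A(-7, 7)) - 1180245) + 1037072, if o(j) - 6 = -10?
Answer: -143173 + I*sqrt(2880 - sqrt(1424919)) ≈ -1.4317e+5 + 41.065*I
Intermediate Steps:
t = 6 (t = 6*1 = 6)
o(j) = -4 (o(j) = 6 - 10 = -4)
A(K, Z) = 6 + K + Z (A(K, Z) = (K + Z) + 6 = 6 + K + Z)
(sqrt(sqrt(655761 + 769158) + (o(-8)*120)*A(-7, 7)) - 1180245) + 1037072 = (sqrt(sqrt(655761 + 769158) + (-4*120)*(6 - 7 + 7)) - 1180245) + 1037072 = (sqrt(sqrt(1424919) - 480*6) - 1180245) + 1037072 = (sqrt(sqrt(1424919) - 2880) - 1180245) + 1037072 = (sqrt(-2880 + sqrt(1424919)) - 1180245) + 1037072 = (-1180245 + sqrt(-2880 + sqrt(1424919))) + 1037072 = -143173 + sqrt(-2880 + sqrt(1424919))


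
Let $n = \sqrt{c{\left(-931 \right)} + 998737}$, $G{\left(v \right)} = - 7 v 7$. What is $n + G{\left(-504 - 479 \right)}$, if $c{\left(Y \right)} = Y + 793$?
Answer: $48167 + \sqrt{998599} \approx 49166.0$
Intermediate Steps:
$c{\left(Y \right)} = 793 + Y$
$G{\left(v \right)} = - 49 v$
$n = \sqrt{998599}$ ($n = \sqrt{\left(793 - 931\right) + 998737} = \sqrt{-138 + 998737} = \sqrt{998599} \approx 999.3$)
$n + G{\left(-504 - 479 \right)} = \sqrt{998599} - 49 \left(-504 - 479\right) = \sqrt{998599} - -48167 = \sqrt{998599} + 48167 = 48167 + \sqrt{998599}$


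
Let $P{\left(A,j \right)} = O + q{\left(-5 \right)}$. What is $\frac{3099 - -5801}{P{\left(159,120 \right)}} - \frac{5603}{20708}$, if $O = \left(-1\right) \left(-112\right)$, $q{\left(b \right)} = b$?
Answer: $\frac{183701679}{2215756} \approx 82.907$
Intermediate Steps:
$O = 112$
$P{\left(A,j \right)} = 107$ ($P{\left(A,j \right)} = 112 - 5 = 107$)
$\frac{3099 - -5801}{P{\left(159,120 \right)}} - \frac{5603}{20708} = \frac{3099 - -5801}{107} - \frac{5603}{20708} = \left(3099 + 5801\right) \frac{1}{107} - \frac{5603}{20708} = 8900 \cdot \frac{1}{107} - \frac{5603}{20708} = \frac{8900}{107} - \frac{5603}{20708} = \frac{183701679}{2215756}$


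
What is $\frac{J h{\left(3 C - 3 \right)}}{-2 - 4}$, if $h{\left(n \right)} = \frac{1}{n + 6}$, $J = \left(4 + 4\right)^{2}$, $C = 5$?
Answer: $- \frac{16}{27} \approx -0.59259$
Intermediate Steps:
$J = 64$ ($J = 8^{2} = 64$)
$h{\left(n \right)} = \frac{1}{6 + n}$
$\frac{J h{\left(3 C - 3 \right)}}{-2 - 4} = \frac{64 \frac{1}{6 + \left(3 \cdot 5 - 3\right)}}{-2 - 4} = \frac{64 \frac{1}{6 + \left(15 - 3\right)}}{-2 - 4} = \frac{64 \frac{1}{6 + 12}}{-6} = \frac{64}{18} \left(- \frac{1}{6}\right) = 64 \cdot \frac{1}{18} \left(- \frac{1}{6}\right) = \frac{32}{9} \left(- \frac{1}{6}\right) = - \frac{16}{27}$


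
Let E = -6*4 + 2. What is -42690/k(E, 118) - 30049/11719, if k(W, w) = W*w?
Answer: 211138453/15211262 ≈ 13.880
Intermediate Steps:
E = -22 (E = -24 + 2 = -22)
-42690/k(E, 118) - 30049/11719 = -42690/((-22*118)) - 30049/11719 = -42690/(-2596) - 30049*1/11719 = -42690*(-1/2596) - 30049/11719 = 21345/1298 - 30049/11719 = 211138453/15211262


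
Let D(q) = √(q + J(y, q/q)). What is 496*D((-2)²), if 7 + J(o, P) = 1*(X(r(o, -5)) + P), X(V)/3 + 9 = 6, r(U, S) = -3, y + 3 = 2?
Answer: 496*I*√11 ≈ 1645.0*I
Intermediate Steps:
y = -1 (y = -3 + 2 = -1)
X(V) = -9 (X(V) = -27 + 3*6 = -27 + 18 = -9)
J(o, P) = -16 + P (J(o, P) = -7 + 1*(-9 + P) = -7 + (-9 + P) = -16 + P)
D(q) = √(-15 + q) (D(q) = √(q + (-16 + q/q)) = √(q + (-16 + 1)) = √(q - 15) = √(-15 + q))
496*D((-2)²) = 496*√(-15 + (-2)²) = 496*√(-15 + 4) = 496*√(-11) = 496*(I*√11) = 496*I*√11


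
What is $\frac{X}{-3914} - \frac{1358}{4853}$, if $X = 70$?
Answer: $- \frac{2827461}{9497321} \approx -0.29771$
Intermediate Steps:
$\frac{X}{-3914} - \frac{1358}{4853} = \frac{70}{-3914} - \frac{1358}{4853} = 70 \left(- \frac{1}{3914}\right) - \frac{1358}{4853} = - \frac{35}{1957} - \frac{1358}{4853} = - \frac{2827461}{9497321}$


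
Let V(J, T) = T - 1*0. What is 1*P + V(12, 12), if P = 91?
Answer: 103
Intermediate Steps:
V(J, T) = T (V(J, T) = T + 0 = T)
1*P + V(12, 12) = 1*91 + 12 = 91 + 12 = 103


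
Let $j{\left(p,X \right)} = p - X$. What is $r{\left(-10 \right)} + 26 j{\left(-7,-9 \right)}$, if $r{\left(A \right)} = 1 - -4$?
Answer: $57$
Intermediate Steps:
$r{\left(A \right)} = 5$ ($r{\left(A \right)} = 1 + 4 = 5$)
$r{\left(-10 \right)} + 26 j{\left(-7,-9 \right)} = 5 + 26 \left(-7 - -9\right) = 5 + 26 \left(-7 + 9\right) = 5 + 26 \cdot 2 = 5 + 52 = 57$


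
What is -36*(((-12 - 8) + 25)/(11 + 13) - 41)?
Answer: 2937/2 ≈ 1468.5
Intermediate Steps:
-36*(((-12 - 8) + 25)/(11 + 13) - 41) = -36*((-20 + 25)/24 - 41) = -36*(5*(1/24) - 41) = -36*(5/24 - 41) = -36*(-979/24) = 2937/2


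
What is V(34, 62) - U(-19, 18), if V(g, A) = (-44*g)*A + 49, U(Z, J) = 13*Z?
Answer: -92456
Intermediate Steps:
V(g, A) = 49 - 44*A*g (V(g, A) = -44*A*g + 49 = 49 - 44*A*g)
V(34, 62) - U(-19, 18) = (49 - 44*62*34) - 13*(-19) = (49 - 92752) - 1*(-247) = -92703 + 247 = -92456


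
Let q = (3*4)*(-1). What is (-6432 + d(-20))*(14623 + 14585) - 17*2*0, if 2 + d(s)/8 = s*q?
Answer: -132253824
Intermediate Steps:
q = -12 (q = 12*(-1) = -12)
d(s) = -16 - 96*s (d(s) = -16 + 8*(s*(-12)) = -16 + 8*(-12*s) = -16 - 96*s)
(-6432 + d(-20))*(14623 + 14585) - 17*2*0 = (-6432 + (-16 - 96*(-20)))*(14623 + 14585) - 17*2*0 = (-6432 + (-16 + 1920))*29208 - 34*0 = (-6432 + 1904)*29208 + 0 = -4528*29208 + 0 = -132253824 + 0 = -132253824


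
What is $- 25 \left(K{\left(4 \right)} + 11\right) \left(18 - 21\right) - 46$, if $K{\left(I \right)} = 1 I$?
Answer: $1079$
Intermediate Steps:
$K{\left(I \right)} = I$
$- 25 \left(K{\left(4 \right)} + 11\right) \left(18 - 21\right) - 46 = - 25 \left(4 + 11\right) \left(18 - 21\right) - 46 = - 25 \cdot 15 \left(-3\right) - 46 = \left(-25\right) \left(-45\right) - 46 = 1125 - 46 = 1079$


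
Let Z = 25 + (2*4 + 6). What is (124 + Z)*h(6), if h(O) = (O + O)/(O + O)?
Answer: 163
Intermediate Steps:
h(O) = 1 (h(O) = (2*O)/((2*O)) = (2*O)*(1/(2*O)) = 1)
Z = 39 (Z = 25 + (8 + 6) = 25 + 14 = 39)
(124 + Z)*h(6) = (124 + 39)*1 = 163*1 = 163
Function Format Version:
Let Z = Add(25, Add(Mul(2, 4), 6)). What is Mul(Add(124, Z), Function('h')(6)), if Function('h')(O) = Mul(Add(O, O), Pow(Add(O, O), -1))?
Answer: 163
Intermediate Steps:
Function('h')(O) = 1 (Function('h')(O) = Mul(Mul(2, O), Pow(Mul(2, O), -1)) = Mul(Mul(2, O), Mul(Rational(1, 2), Pow(O, -1))) = 1)
Z = 39 (Z = Add(25, Add(8, 6)) = Add(25, 14) = 39)
Mul(Add(124, Z), Function('h')(6)) = Mul(Add(124, 39), 1) = Mul(163, 1) = 163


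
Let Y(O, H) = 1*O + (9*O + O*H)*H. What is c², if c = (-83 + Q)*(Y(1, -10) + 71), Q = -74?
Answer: 165739876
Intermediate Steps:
Y(O, H) = O + H*(9*O + H*O) (Y(O, H) = O + (9*O + H*O)*H = O + H*(9*O + H*O))
c = -12874 (c = (-83 - 74)*(1*(1 + (-10)² + 9*(-10)) + 71) = -157*(1*(1 + 100 - 90) + 71) = -157*(1*11 + 71) = -157*(11 + 71) = -157*82 = -12874)
c² = (-12874)² = 165739876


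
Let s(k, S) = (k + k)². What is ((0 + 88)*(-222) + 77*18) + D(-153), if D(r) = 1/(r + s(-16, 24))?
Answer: -15808649/871 ≈ -18150.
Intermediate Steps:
s(k, S) = 4*k² (s(k, S) = (2*k)² = 4*k²)
D(r) = 1/(1024 + r) (D(r) = 1/(r + 4*(-16)²) = 1/(r + 4*256) = 1/(r + 1024) = 1/(1024 + r))
((0 + 88)*(-222) + 77*18) + D(-153) = ((0 + 88)*(-222) + 77*18) + 1/(1024 - 153) = (88*(-222) + 1386) + 1/871 = (-19536 + 1386) + 1/871 = -18150 + 1/871 = -15808649/871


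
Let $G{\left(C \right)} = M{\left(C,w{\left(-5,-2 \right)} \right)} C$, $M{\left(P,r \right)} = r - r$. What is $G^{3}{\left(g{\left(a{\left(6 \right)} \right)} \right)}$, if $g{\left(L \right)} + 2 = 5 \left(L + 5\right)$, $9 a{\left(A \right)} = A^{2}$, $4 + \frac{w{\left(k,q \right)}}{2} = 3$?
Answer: $0$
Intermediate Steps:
$w{\left(k,q \right)} = -2$ ($w{\left(k,q \right)} = -8 + 2 \cdot 3 = -8 + 6 = -2$)
$a{\left(A \right)} = \frac{A^{2}}{9}$
$g{\left(L \right)} = 23 + 5 L$ ($g{\left(L \right)} = -2 + 5 \left(L + 5\right) = -2 + 5 \left(5 + L\right) = -2 + \left(25 + 5 L\right) = 23 + 5 L$)
$M{\left(P,r \right)} = 0$
$G{\left(C \right)} = 0$ ($G{\left(C \right)} = 0 C = 0$)
$G^{3}{\left(g{\left(a{\left(6 \right)} \right)} \right)} = 0^{3} = 0$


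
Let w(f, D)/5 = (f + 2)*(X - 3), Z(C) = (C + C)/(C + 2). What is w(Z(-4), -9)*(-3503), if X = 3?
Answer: 0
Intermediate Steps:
Z(C) = 2*C/(2 + C) (Z(C) = (2*C)/(2 + C) = 2*C/(2 + C))
w(f, D) = 0 (w(f, D) = 5*((f + 2)*(3 - 3)) = 5*((2 + f)*0) = 5*0 = 0)
w(Z(-4), -9)*(-3503) = 0*(-3503) = 0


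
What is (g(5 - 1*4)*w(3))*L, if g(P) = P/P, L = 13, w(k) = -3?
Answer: -39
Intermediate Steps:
g(P) = 1
(g(5 - 1*4)*w(3))*L = (1*(-3))*13 = -3*13 = -39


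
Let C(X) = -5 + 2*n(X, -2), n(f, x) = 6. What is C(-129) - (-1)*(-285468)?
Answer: -285461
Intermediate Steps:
C(X) = 7 (C(X) = -5 + 2*6 = -5 + 12 = 7)
C(-129) - (-1)*(-285468) = 7 - (-1)*(-285468) = 7 - 1*285468 = 7 - 285468 = -285461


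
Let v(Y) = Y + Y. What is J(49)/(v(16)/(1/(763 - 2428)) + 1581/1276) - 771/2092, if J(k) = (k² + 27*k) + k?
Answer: -8926721135/20317414044 ≈ -0.43936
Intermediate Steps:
v(Y) = 2*Y
J(k) = k² + 28*k
J(49)/(v(16)/(1/(763 - 2428)) + 1581/1276) - 771/2092 = (49*(28 + 49))/((2*16)/(1/(763 - 2428)) + 1581/1276) - 771/2092 = (49*77)/(32/(1/(-1665)) + 1581*(1/1276)) - 771*1/2092 = 3773/(32/(-1/1665) + 1581/1276) - 771/2092 = 3773/(32*(-1665) + 1581/1276) - 771/2092 = 3773/(-53280 + 1581/1276) - 771/2092 = 3773/(-67983699/1276) - 771/2092 = 3773*(-1276/67983699) - 771/2092 = -687764/9711957 - 771/2092 = -8926721135/20317414044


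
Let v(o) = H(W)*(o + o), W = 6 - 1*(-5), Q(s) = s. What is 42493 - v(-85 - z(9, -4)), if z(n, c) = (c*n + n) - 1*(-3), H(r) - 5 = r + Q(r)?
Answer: 45787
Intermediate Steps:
W = 11 (W = 6 + 5 = 11)
H(r) = 5 + 2*r (H(r) = 5 + (r + r) = 5 + 2*r)
z(n, c) = 3 + n + c*n (z(n, c) = (n + c*n) + 3 = 3 + n + c*n)
v(o) = 54*o (v(o) = (5 + 2*11)*(o + o) = (5 + 22)*(2*o) = 27*(2*o) = 54*o)
42493 - v(-85 - z(9, -4)) = 42493 - 54*(-85 - (3 + 9 - 4*9)) = 42493 - 54*(-85 - (3 + 9 - 36)) = 42493 - 54*(-85 - 1*(-24)) = 42493 - 54*(-85 + 24) = 42493 - 54*(-61) = 42493 - 1*(-3294) = 42493 + 3294 = 45787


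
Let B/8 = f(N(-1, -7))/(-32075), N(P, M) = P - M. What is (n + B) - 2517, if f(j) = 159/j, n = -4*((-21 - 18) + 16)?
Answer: -77782087/32075 ≈ -2425.0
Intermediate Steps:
n = 92 (n = -4*(-39 + 16) = -4*(-23) = 92)
B = -212/32075 (B = 8*((159/(-1 - 1*(-7)))/(-32075)) = 8*((159/(-1 + 7))*(-1/32075)) = 8*((159/6)*(-1/32075)) = 8*((159*(⅙))*(-1/32075)) = 8*((53/2)*(-1/32075)) = 8*(-53/64150) = -212/32075 ≈ -0.0066095)
(n + B) - 2517 = (92 - 212/32075) - 2517 = 2950688/32075 - 2517 = -77782087/32075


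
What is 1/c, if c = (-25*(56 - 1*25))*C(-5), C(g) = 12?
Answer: -1/9300 ≈ -0.00010753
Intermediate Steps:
c = -9300 (c = -25*(56 - 1*25)*12 = -25*(56 - 25)*12 = -25*31*12 = -775*12 = -9300)
1/c = 1/(-9300) = -1/9300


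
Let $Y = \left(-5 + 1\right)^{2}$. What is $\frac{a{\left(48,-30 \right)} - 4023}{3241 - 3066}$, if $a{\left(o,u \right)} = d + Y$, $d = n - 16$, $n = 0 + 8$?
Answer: $- \frac{803}{35} \approx -22.943$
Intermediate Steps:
$n = 8$
$Y = 16$ ($Y = \left(-4\right)^{2} = 16$)
$d = -8$ ($d = 8 - 16 = -8$)
$a{\left(o,u \right)} = 8$ ($a{\left(o,u \right)} = -8 + 16 = 8$)
$\frac{a{\left(48,-30 \right)} - 4023}{3241 - 3066} = \frac{8 - 4023}{3241 - 3066} = - \frac{4015}{175} = \left(-4015\right) \frac{1}{175} = - \frac{803}{35}$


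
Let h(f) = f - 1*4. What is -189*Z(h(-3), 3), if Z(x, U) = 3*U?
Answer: -1701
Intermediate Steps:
h(f) = -4 + f (h(f) = f - 4 = -4 + f)
-189*Z(h(-3), 3) = -567*3 = -189*9 = -1701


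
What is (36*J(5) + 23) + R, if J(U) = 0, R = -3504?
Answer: -3481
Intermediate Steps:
(36*J(5) + 23) + R = (36*0 + 23) - 3504 = (0 + 23) - 3504 = 23 - 3504 = -3481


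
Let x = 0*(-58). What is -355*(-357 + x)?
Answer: 126735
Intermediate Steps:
x = 0
-355*(-357 + x) = -355*(-357 + 0) = -355*(-357) = 126735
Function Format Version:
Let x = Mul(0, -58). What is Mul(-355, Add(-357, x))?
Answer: 126735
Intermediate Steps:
x = 0
Mul(-355, Add(-357, x)) = Mul(-355, Add(-357, 0)) = Mul(-355, -357) = 126735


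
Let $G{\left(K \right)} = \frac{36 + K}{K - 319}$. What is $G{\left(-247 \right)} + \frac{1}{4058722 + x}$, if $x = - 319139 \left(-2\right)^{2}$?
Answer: $\frac{146759398}{393676489} \approx 0.37279$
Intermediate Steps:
$G{\left(K \right)} = \frac{36 + K}{-319 + K}$
$x = -1276556$ ($x = \left(-319139\right) 4 = -1276556$)
$G{\left(-247 \right)} + \frac{1}{4058722 + x} = \frac{36 - 247}{-319 - 247} + \frac{1}{4058722 - 1276556} = \frac{1}{-566} \left(-211\right) + \frac{1}{2782166} = \left(- \frac{1}{566}\right) \left(-211\right) + \frac{1}{2782166} = \frac{211}{566} + \frac{1}{2782166} = \frac{146759398}{393676489}$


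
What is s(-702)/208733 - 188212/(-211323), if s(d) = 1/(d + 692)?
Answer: 8017558013/9002057910 ≈ 0.89064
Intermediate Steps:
s(d) = 1/(692 + d)
s(-702)/208733 - 188212/(-211323) = 1/((692 - 702)*208733) - 188212/(-211323) = (1/208733)/(-10) - 188212*(-1/211323) = -⅒*1/208733 + 188212/211323 = -1/2087330 + 188212/211323 = 8017558013/9002057910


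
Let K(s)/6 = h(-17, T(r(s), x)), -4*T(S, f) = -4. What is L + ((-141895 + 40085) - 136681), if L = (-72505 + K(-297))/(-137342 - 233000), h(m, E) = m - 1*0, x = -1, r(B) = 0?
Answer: -88323161315/370342 ≈ -2.3849e+5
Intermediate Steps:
T(S, f) = 1 (T(S, f) = -¼*(-4) = 1)
h(m, E) = m (h(m, E) = m + 0 = m)
K(s) = -102 (K(s) = 6*(-17) = -102)
L = 72607/370342 (L = (-72505 - 102)/(-137342 - 233000) = -72607/(-370342) = -72607*(-1/370342) = 72607/370342 ≈ 0.19605)
L + ((-141895 + 40085) - 136681) = 72607/370342 + ((-141895 + 40085) - 136681) = 72607/370342 + (-101810 - 136681) = 72607/370342 - 238491 = -88323161315/370342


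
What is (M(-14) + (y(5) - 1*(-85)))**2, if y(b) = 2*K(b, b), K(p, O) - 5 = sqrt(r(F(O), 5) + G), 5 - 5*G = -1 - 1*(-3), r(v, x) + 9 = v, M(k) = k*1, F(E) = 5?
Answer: 32737/5 + 324*I*sqrt(85)/5 ≈ 6547.4 + 597.43*I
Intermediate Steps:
M(k) = k
r(v, x) = -9 + v
G = 3/5 (G = 1 - (-1 - 1*(-3))/5 = 1 - (-1 + 3)/5 = 1 - 1/5*2 = 1 - 2/5 = 3/5 ≈ 0.60000)
K(p, O) = 5 + I*sqrt(85)/5 (K(p, O) = 5 + sqrt((-9 + 5) + 3/5) = 5 + sqrt(-4 + 3/5) = 5 + sqrt(-17/5) = 5 + I*sqrt(85)/5)
y(b) = 10 + 2*I*sqrt(85)/5 (y(b) = 2*(5 + I*sqrt(85)/5) = 10 + 2*I*sqrt(85)/5)
(M(-14) + (y(5) - 1*(-85)))**2 = (-14 + ((10 + 2*I*sqrt(85)/5) - 1*(-85)))**2 = (-14 + ((10 + 2*I*sqrt(85)/5) + 85))**2 = (-14 + (95 + 2*I*sqrt(85)/5))**2 = (81 + 2*I*sqrt(85)/5)**2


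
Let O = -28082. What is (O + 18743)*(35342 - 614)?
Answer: -324324792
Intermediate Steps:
(O + 18743)*(35342 - 614) = (-28082 + 18743)*(35342 - 614) = -9339*34728 = -324324792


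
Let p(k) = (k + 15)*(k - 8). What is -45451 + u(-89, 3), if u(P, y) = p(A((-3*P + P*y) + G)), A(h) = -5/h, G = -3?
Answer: -410009/9 ≈ -45557.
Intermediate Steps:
p(k) = (-8 + k)*(15 + k) (p(k) = (15 + k)*(-8 + k) = (-8 + k)*(15 + k))
u(P, y) = -120 - 35/(-3 - 3*P + P*y) + 25/(-3 - 3*P + P*y)**2 (u(P, y) = -120 + (-5/((-3*P + P*y) - 3))**2 + 7*(-5/((-3*P + P*y) - 3)) = -120 + (-5/(-3 - 3*P + P*y))**2 + 7*(-5/(-3 - 3*P + P*y)) = -120 + 25/(-3 - 3*P + P*y)**2 - 35/(-3 - 3*P + P*y) = -120 - 35/(-3 - 3*P + P*y) + 25/(-3 - 3*P + P*y)**2)
-45451 + u(-89, 3) = -45451 + (-120 + 25/(3 + 3*(-89) - 1*(-89)*3)**2 + 35/(3 + 3*(-89) - 1*(-89)*3)) = -45451 + (-120 + 25/(3 - 267 + 267)**2 + 35/(3 - 267 + 267)) = -45451 + (-120 + 25/3**2 + 35/3) = -45451 + (-120 + 25*(1/9) + 35*(1/3)) = -45451 + (-120 + 25/9 + 35/3) = -45451 - 950/9 = -410009/9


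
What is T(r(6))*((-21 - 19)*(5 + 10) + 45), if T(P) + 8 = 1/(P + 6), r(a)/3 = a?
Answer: 35335/8 ≈ 4416.9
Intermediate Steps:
r(a) = 3*a
T(P) = -8 + 1/(6 + P) (T(P) = -8 + 1/(P + 6) = -8 + 1/(6 + P))
T(r(6))*((-21 - 19)*(5 + 10) + 45) = ((-47 - 24*6)/(6 + 3*6))*((-21 - 19)*(5 + 10) + 45) = ((-47 - 8*18)/(6 + 18))*(-40*15 + 45) = ((-47 - 144)/24)*(-600 + 45) = ((1/24)*(-191))*(-555) = -191/24*(-555) = 35335/8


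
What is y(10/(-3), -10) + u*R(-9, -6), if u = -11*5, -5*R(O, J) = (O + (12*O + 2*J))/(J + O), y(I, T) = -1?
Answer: 468/5 ≈ 93.600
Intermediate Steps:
R(O, J) = -(2*J + 13*O)/(5*(J + O)) (R(O, J) = -(O + (12*O + 2*J))/(5*(J + O)) = -(O + (2*J + 12*O))/(5*(J + O)) = -(2*J + 13*O)/(5*(J + O)))
u = -55
y(10/(-3), -10) + u*R(-9, -6) = -1 - 11*(-13*(-9) - 2*(-6))/(-6 - 9) = -1 - 11*(117 + 12)/(-15) = -1 - 11*(-1)*129/15 = -1 - 55*(-43/25) = -1 + 473/5 = 468/5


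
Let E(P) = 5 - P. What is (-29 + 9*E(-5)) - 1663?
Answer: -1602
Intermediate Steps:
(-29 + 9*E(-5)) - 1663 = (-29 + 9*(5 - 1*(-5))) - 1663 = (-29 + 9*(5 + 5)) - 1663 = (-29 + 9*10) - 1663 = (-29 + 90) - 1663 = 61 - 1663 = -1602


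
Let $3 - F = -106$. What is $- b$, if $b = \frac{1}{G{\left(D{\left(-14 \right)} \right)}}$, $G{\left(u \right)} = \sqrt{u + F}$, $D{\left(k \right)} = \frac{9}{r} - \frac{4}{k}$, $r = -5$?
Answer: $- \frac{\sqrt{14630}}{1254} \approx -0.096455$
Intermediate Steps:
$F = 109$ ($F = 3 - -106 = 3 + 106 = 109$)
$D{\left(k \right)} = - \frac{9}{5} - \frac{4}{k}$ ($D{\left(k \right)} = \frac{9}{-5} - \frac{4}{k} = 9 \left(- \frac{1}{5}\right) - \frac{4}{k} = - \frac{9}{5} - \frac{4}{k}$)
$G{\left(u \right)} = \sqrt{109 + u}$ ($G{\left(u \right)} = \sqrt{u + 109} = \sqrt{109 + u}$)
$b = \frac{\sqrt{14630}}{1254}$ ($b = \frac{1}{\sqrt{109 - \left(\frac{9}{5} + \frac{4}{-14}\right)}} = \frac{1}{\sqrt{109 - \frac{53}{35}}} = \frac{1}{\sqrt{\frac{3762}{35}}} = \frac{1}{\frac{3}{35} \sqrt{14630}} = \frac{\sqrt{14630}}{1254} \approx 0.096455$)
$- b = - \frac{\sqrt{14630}}{1254}$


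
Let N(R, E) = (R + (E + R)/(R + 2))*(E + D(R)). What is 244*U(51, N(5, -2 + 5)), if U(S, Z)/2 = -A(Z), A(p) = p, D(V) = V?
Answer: -167872/7 ≈ -23982.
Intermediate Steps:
N(R, E) = (E + R)*(R + (E + R)/(2 + R)) (N(R, E) = (R + (E + R)/(R + 2))*(E + R) = (R + (E + R)/(2 + R))*(E + R) = (E + R)*(R + (E + R)/(2 + R)))
U(S, Z) = -2*Z (U(S, Z) = 2*(-Z) = -2*Z)
244*U(51, N(5, -2 + 5)) = 244*(-2*((-2 + 5)² + 5³ + 3*5² + (-2 + 5)*5² + 4*(-2 + 5)*5)/(2 + 5)) = 244*(-2*(3² + 125 + 3*25 + 3*25 + 4*3*5)/7) = 244*(-2*(9 + 125 + 75 + 75 + 60)/7) = 244*(-2*344/7) = 244*(-688/7) = -167872/7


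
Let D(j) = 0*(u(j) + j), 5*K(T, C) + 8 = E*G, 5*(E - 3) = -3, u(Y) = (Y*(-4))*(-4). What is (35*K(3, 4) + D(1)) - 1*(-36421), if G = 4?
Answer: 182161/5 ≈ 36432.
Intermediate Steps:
u(Y) = 16*Y (u(Y) = -4*Y*(-4) = 16*Y)
E = 12/5 (E = 3 + (⅕)*(-3) = 3 - ⅗ = 12/5 ≈ 2.4000)
K(T, C) = 8/25 (K(T, C) = -8/5 + ((12/5)*4)/5 = -8/5 + (⅕)*(48/5) = -8/5 + 48/25 = 8/25)
D(j) = 0 (D(j) = 0*(16*j + j) = 0*(17*j) = 0)
(35*K(3, 4) + D(1)) - 1*(-36421) = (35*(8/25) + 0) - 1*(-36421) = (56/5 + 0) + 36421 = 56/5 + 36421 = 182161/5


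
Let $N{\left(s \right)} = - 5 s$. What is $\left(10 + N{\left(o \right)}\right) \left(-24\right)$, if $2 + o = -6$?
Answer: $-1200$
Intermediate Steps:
$o = -8$ ($o = -2 - 6 = -8$)
$\left(10 + N{\left(o \right)}\right) \left(-24\right) = \left(10 - -40\right) \left(-24\right) = \left(10 + 40\right) \left(-24\right) = 50 \left(-24\right) = -1200$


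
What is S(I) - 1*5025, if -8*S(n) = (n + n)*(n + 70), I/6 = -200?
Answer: -344025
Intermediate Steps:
I = -1200 (I = 6*(-200) = -1200)
S(n) = -n*(70 + n)/4 (S(n) = -(n + n)*(n + 70)/8 = -2*n*(70 + n)/8 = -n*(70 + n)/4)
S(I) - 1*5025 = -¼*(-1200)*(70 - 1200) - 1*5025 = -¼*(-1200)*(-1130) - 5025 = -339000 - 5025 = -344025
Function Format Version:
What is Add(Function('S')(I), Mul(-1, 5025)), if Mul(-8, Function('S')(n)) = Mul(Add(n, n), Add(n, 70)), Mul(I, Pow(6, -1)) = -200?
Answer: -344025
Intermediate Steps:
I = -1200 (I = Mul(6, -200) = -1200)
Function('S')(n) = Mul(Rational(-1, 4), n, Add(70, n)) (Function('S')(n) = Mul(Rational(-1, 8), Mul(Add(n, n), Add(n, 70))) = Mul(Rational(-1, 8), Mul(Mul(2, n), Add(70, n))) = Mul(Rational(-1, 8), Mul(2, n, Add(70, n))) = Mul(Rational(-1, 4), n, Add(70, n)))
Add(Function('S')(I), Mul(-1, 5025)) = Add(Mul(Rational(-1, 4), -1200, Add(70, -1200)), Mul(-1, 5025)) = Add(Mul(Rational(-1, 4), -1200, -1130), -5025) = Add(-339000, -5025) = -344025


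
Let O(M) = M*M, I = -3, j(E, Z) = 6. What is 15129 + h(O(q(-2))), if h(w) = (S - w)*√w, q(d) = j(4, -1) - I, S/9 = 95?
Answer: 22095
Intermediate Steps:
S = 855 (S = 9*95 = 855)
q(d) = 9 (q(d) = 6 - 1*(-3) = 6 + 3 = 9)
O(M) = M²
h(w) = √w*(855 - w) (h(w) = (855 - w)*√w = √w*(855 - w))
15129 + h(O(q(-2))) = 15129 + √(9²)*(855 - 1*9²) = 15129 + √81*(855 - 1*81) = 15129 + 9*(855 - 81) = 15129 + 9*774 = 15129 + 6966 = 22095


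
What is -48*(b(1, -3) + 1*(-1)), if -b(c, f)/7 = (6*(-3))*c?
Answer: -6000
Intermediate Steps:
b(c, f) = 126*c (b(c, f) = -7*6*(-3)*c = -(-126)*c = 126*c)
-48*(b(1, -3) + 1*(-1)) = -48*(126*1 + 1*(-1)) = -48*(126 - 1) = -48*125 = -6000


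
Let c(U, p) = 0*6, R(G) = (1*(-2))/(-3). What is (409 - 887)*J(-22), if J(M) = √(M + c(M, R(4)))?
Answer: -478*I*√22 ≈ -2242.0*I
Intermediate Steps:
R(G) = ⅔ (R(G) = -2*(-⅓) = ⅔)
c(U, p) = 0
J(M) = √M (J(M) = √(M + 0) = √M)
(409 - 887)*J(-22) = (409 - 887)*√(-22) = -478*I*√22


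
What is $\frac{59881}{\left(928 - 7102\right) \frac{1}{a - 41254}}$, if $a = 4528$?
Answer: $\frac{366531601}{1029} \approx 3.562 \cdot 10^{5}$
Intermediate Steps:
$\frac{59881}{\left(928 - 7102\right) \frac{1}{a - 41254}} = \frac{59881}{\left(928 - 7102\right) \frac{1}{4528 - 41254}} = \frac{59881}{\left(-6174\right) \frac{1}{-36726}} = \frac{59881}{\left(-6174\right) \left(- \frac{1}{36726}\right)} = \frac{59881}{\frac{1029}{6121}} = 59881 \cdot \frac{6121}{1029} = \frac{366531601}{1029}$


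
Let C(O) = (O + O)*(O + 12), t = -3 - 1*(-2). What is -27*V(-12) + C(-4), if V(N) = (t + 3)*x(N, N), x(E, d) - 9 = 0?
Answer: -550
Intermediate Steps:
t = -1 (t = -3 + 2 = -1)
x(E, d) = 9 (x(E, d) = 9 + 0 = 9)
C(O) = 2*O*(12 + O) (C(O) = (2*O)*(12 + O) = 2*O*(12 + O))
V(N) = 18 (V(N) = (-1 + 3)*9 = 2*9 = 18)
-27*V(-12) + C(-4) = -27*18 + 2*(-4)*(12 - 4) = -486 + 2*(-4)*8 = -486 - 64 = -550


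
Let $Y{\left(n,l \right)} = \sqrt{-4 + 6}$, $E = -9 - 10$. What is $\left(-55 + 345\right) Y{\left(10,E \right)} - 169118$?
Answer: $-169118 + 290 \sqrt{2} \approx -1.6871 \cdot 10^{5}$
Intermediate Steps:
$E = -19$ ($E = -9 - 10 = -19$)
$Y{\left(n,l \right)} = \sqrt{2}$
$\left(-55 + 345\right) Y{\left(10,E \right)} - 169118 = \left(-55 + 345\right) \sqrt{2} - 169118 = 290 \sqrt{2} - 169118 = -169118 + 290 \sqrt{2}$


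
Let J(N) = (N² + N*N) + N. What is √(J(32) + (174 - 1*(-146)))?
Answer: 20*√6 ≈ 48.990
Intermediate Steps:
J(N) = N + 2*N² (J(N) = (N² + N²) + N = 2*N² + N = N + 2*N²)
√(J(32) + (174 - 1*(-146))) = √(32*(1 + 2*32) + (174 - 1*(-146))) = √(32*(1 + 64) + (174 + 146)) = √(32*65 + 320) = √(2080 + 320) = √2400 = 20*√6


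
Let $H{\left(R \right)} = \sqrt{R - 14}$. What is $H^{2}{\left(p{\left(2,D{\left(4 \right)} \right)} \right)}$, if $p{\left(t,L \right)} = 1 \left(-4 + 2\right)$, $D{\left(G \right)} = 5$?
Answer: $-16$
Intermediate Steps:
$p{\left(t,L \right)} = -2$ ($p{\left(t,L \right)} = 1 \left(-2\right) = -2$)
$H{\left(R \right)} = \sqrt{-14 + R}$
$H^{2}{\left(p{\left(2,D{\left(4 \right)} \right)} \right)} = \left(\sqrt{-14 - 2}\right)^{2} = \left(\sqrt{-16}\right)^{2} = \left(4 i\right)^{2} = -16$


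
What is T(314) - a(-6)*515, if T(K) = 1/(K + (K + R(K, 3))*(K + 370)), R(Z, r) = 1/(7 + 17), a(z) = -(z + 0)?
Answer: -1329432328/430237 ≈ -3090.0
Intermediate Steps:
a(z) = -z
R(Z, r) = 1/24
T(K) = 1/(K + (370 + K)*(1/24 + K)) (T(K) = 1/(K + (K + 1/24)*(K + 370)) = 1/(K + (1/24 + K)*(370 + K)) = 1/(K + (370 + K)*(1/24 + K)))
T(314) - a(-6)*515 = 24/(370 + 24*314² + 8905*314) - (-1*(-6))*515 = 24/(370 + 24*98596 + 2796170) - 6*515 = 24/(370 + 2366304 + 2796170) - 1*3090 = 24/5162844 - 3090 = 24*(1/5162844) - 3090 = 2/430237 - 3090 = -1329432328/430237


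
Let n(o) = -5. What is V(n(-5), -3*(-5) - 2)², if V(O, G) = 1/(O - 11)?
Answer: 1/256 ≈ 0.0039063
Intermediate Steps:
V(O, G) = 1/(-11 + O)
V(n(-5), -3*(-5) - 2)² = (1/(-11 - 5))² = (1/(-16))² = (-1/16)² = 1/256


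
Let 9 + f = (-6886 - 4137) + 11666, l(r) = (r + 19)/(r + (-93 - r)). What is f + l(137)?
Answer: 19602/31 ≈ 632.32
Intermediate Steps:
l(r) = -19/93 - r/93 (l(r) = (19 + r)/(-93) = (19 + r)*(-1/93) = -19/93 - r/93)
f = 634 (f = -9 + ((-6886 - 4137) + 11666) = -9 + (-11023 + 11666) = -9 + 643 = 634)
f + l(137) = 634 + (-19/93 - 1/93*137) = 634 + (-19/93 - 137/93) = 634 - 52/31 = 19602/31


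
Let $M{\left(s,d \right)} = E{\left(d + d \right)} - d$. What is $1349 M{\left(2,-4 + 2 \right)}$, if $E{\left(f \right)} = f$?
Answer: $-2698$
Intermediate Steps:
$M{\left(s,d \right)} = d$ ($M{\left(s,d \right)} = \left(d + d\right) - d = 2 d - d = d$)
$1349 M{\left(2,-4 + 2 \right)} = 1349 \left(-4 + 2\right) = 1349 \left(-2\right) = -2698$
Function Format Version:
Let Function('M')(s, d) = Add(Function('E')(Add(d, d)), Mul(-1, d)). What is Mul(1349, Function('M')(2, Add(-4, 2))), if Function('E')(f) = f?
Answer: -2698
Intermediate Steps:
Function('M')(s, d) = d (Function('M')(s, d) = Add(Add(d, d), Mul(-1, d)) = Add(Mul(2, d), Mul(-1, d)) = d)
Mul(1349, Function('M')(2, Add(-4, 2))) = Mul(1349, Add(-4, 2)) = Mul(1349, -2) = -2698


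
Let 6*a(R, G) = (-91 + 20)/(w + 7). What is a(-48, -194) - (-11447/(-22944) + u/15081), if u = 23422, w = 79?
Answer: -3619824293/1653199328 ≈ -2.1896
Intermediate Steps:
a(R, G) = -71/516 (a(R, G) = ((-91 + 20)/(79 + 7))/6 = (-71/86)/6 = (-71*1/86)/6 = (1/6)*(-71/86) = -71/516)
a(-48, -194) - (-11447/(-22944) + u/15081) = -71/516 - (-11447/(-22944) + 23422/15081) = -71/516 - (-11447*(-1/22944) + 23422*(1/15081)) = -71/516 - (11447/22944 + 23422/15081) = -71/516 - 1*236675525/115339488 = -71/516 - 236675525/115339488 = -3619824293/1653199328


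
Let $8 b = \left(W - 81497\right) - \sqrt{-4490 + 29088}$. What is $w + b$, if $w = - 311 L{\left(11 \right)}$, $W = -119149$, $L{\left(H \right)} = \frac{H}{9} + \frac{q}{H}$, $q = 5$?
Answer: $- \frac{10138481}{396} - \frac{7 \sqrt{502}}{8} \approx -25622.0$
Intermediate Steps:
$L{\left(H \right)} = \frac{5}{H} + \frac{H}{9}$ ($L{\left(H \right)} = \frac{H}{9} + \frac{5}{H} = \frac{5}{H} + \frac{H}{9}$)
$w = - \frac{51626}{99}$ ($w = - 311 \left(\frac{5}{11} + \frac{1}{9} \cdot 11\right) = - 311 \left(5 \cdot \frac{1}{11} + \frac{11}{9}\right) = - 311 \left(\frac{5}{11} + \frac{11}{9}\right) = \left(-311\right) \frac{166}{99} = - \frac{51626}{99} \approx -521.47$)
$b = - \frac{100323}{4} - \frac{7 \sqrt{502}}{8}$ ($b = \frac{\left(-119149 - 81497\right) - \sqrt{-4490 + 29088}}{8} = \frac{-200646 - \sqrt{24598}}{8} = \frac{-200646 - 7 \sqrt{502}}{8} = - \frac{100323}{4} - \frac{7 \sqrt{502}}{8} \approx -25100.0$)
$w + b = - \frac{51626}{99} - \left(\frac{100323}{4} + \frac{7 \sqrt{502}}{8}\right) = - \frac{10138481}{396} - \frac{7 \sqrt{502}}{8}$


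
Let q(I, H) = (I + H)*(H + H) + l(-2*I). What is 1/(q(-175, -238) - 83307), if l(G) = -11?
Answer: 1/113270 ≈ 8.8285e-6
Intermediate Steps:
q(I, H) = -11 + 2*H*(H + I) (q(I, H) = (I + H)*(H + H) - 11 = (H + I)*(2*H) - 11 = 2*H*(H + I) - 11 = -11 + 2*H*(H + I))
1/(q(-175, -238) - 83307) = 1/((-11 + 2*(-238)**2 + 2*(-238)*(-175)) - 83307) = 1/((-11 + 2*56644 + 83300) - 83307) = 1/((-11 + 113288 + 83300) - 83307) = 1/(196577 - 83307) = 1/113270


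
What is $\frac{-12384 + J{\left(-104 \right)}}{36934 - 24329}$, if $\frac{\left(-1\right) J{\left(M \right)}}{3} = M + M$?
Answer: $- \frac{2352}{2521} \approx -0.93296$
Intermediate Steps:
$J{\left(M \right)} = - 6 M$ ($J{\left(M \right)} = - 3 \left(M + M\right) = - 3 \cdot 2 M = - 6 M$)
$\frac{-12384 + J{\left(-104 \right)}}{36934 - 24329} = \frac{-12384 - -624}{36934 - 24329} = \frac{-12384 + 624}{12605} = \left(-11760\right) \frac{1}{12605} = - \frac{2352}{2521}$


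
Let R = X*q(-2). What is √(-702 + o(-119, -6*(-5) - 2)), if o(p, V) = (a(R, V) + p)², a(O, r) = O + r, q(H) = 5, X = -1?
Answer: 3*√946 ≈ 92.271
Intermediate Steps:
R = -5 (R = -1*5 = -5)
o(p, V) = (-5 + V + p)² (o(p, V) = ((-5 + V) + p)² = (-5 + V + p)²)
√(-702 + o(-119, -6*(-5) - 2)) = √(-702 + (-5 + (-6*(-5) - 2) - 119)²) = √(-702 + (-5 + (30 - 2) - 119)²) = √(-702 + (-5 + 28 - 119)²) = √(-702 + (-96)²) = √(-702 + 9216) = √8514 = 3*√946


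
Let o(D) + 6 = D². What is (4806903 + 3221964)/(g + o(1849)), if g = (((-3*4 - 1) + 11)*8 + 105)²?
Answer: 8028867/3426716 ≈ 2.3430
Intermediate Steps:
o(D) = -6 + D²
g = 7921 (g = (((-12 - 1) + 11)*8 + 105)² = ((-13 + 11)*8 + 105)² = (-2*8 + 105)² = (-16 + 105)² = 89² = 7921)
(4806903 + 3221964)/(g + o(1849)) = (4806903 + 3221964)/(7921 + (-6 + 1849²)) = 8028867/(7921 + (-6 + 3418801)) = 8028867/(7921 + 3418795) = 8028867/3426716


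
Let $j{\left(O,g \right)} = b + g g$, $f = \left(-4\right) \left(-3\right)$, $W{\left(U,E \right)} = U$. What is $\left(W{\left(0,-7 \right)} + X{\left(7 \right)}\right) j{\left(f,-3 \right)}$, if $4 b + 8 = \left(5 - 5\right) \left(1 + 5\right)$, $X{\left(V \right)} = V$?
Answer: $49$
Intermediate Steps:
$b = -2$ ($b = -2 + \frac{\left(5 - 5\right) \left(1 + 5\right)}{4} = -2 + \frac{0 \cdot 6}{4} = -2 + \frac{1}{4} \cdot 0 = -2 + 0 = -2$)
$f = 12$
$j{\left(O,g \right)} = -2 + g^{2}$ ($j{\left(O,g \right)} = -2 + g g = -2 + g^{2}$)
$\left(W{\left(0,-7 \right)} + X{\left(7 \right)}\right) j{\left(f,-3 \right)} = \left(0 + 7\right) \left(-2 + \left(-3\right)^{2}\right) = 7 \left(-2 + 9\right) = 7 \cdot 7 = 49$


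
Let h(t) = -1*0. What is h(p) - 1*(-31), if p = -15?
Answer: 31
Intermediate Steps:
h(t) = 0
h(p) - 1*(-31) = 0 - 1*(-31) = 0 + 31 = 31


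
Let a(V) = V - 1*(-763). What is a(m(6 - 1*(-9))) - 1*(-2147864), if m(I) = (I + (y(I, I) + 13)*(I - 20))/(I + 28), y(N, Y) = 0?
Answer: 92390911/43 ≈ 2.1486e+6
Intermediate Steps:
m(I) = (-260 + 14*I)/(28 + I) (m(I) = (I + (0 + 13)*(I - 20))/(I + 28) = (I + 13*(-20 + I))/(28 + I) = (I + (-260 + 13*I))/(28 + I) = (-260 + 14*I)/(28 + I))
a(V) = 763 + V (a(V) = V + 763 = 763 + V)
a(m(6 - 1*(-9))) - 1*(-2147864) = (763 + 2*(-130 + 7*(6 - 1*(-9)))/(28 + (6 - 1*(-9)))) - 1*(-2147864) = (763 + 2*(-130 + 7*(6 + 9))/(28 + (6 + 9))) + 2147864 = (763 + 2*(-130 + 7*15)/(28 + 15)) + 2147864 = (763 + 2*(-130 + 105)/43) + 2147864 = (763 + 2*(1/43)*(-25)) + 2147864 = (763 - 50/43) + 2147864 = 32759/43 + 2147864 = 92390911/43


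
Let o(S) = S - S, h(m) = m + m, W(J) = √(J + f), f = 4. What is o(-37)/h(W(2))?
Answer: 0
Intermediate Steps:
W(J) = √(4 + J) (W(J) = √(J + 4) = √(4 + J))
h(m) = 2*m
o(S) = 0
o(-37)/h(W(2)) = 0/((2*√(4 + 2))) = 0/((2*√6)) = 0*(√6/12) = 0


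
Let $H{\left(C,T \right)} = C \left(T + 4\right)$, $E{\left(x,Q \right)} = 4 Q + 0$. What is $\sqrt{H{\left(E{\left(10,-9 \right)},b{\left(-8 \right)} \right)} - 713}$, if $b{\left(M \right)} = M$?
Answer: $i \sqrt{569} \approx 23.854 i$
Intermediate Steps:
$E{\left(x,Q \right)} = 4 Q$
$H{\left(C,T \right)} = C \left(4 + T\right)$
$\sqrt{H{\left(E{\left(10,-9 \right)},b{\left(-8 \right)} \right)} - 713} = \sqrt{4 \left(-9\right) \left(4 - 8\right) - 713} = \sqrt{\left(-36\right) \left(-4\right) - 713} = \sqrt{144 - 713} = \sqrt{-569} = i \sqrt{569}$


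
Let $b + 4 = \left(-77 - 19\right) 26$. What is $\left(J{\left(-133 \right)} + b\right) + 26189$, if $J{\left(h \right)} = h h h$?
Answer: $-2328948$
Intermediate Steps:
$b = -2500$ ($b = -4 + \left(-77 - 19\right) 26 = -4 - 2496 = -2500$)
$J{\left(h \right)} = h^{3}$ ($J{\left(h \right)} = h^{2} h = h^{3}$)
$\left(J{\left(-133 \right)} + b\right) + 26189 = \left(\left(-133\right)^{3} - 2500\right) + 26189 = \left(-2352637 - 2500\right) + 26189 = -2355137 + 26189 = -2328948$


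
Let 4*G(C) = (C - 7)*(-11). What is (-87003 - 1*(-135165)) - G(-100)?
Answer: 191471/4 ≈ 47868.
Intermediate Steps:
G(C) = 77/4 - 11*C/4 (G(C) = ((C - 7)*(-11))/4 = ((-7 + C)*(-11))/4 = (77 - 11*C)/4 = 77/4 - 11*C/4)
(-87003 - 1*(-135165)) - G(-100) = (-87003 - 1*(-135165)) - (77/4 - 11/4*(-100)) = (-87003 + 135165) - (77/4 + 275) = 48162 - 1*1177/4 = 48162 - 1177/4 = 191471/4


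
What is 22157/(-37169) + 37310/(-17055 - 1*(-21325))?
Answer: 18459500/2267309 ≈ 8.1416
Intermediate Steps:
22157/(-37169) + 37310/(-17055 - 1*(-21325)) = 22157*(-1/37169) + 37310/(-17055 + 21325) = -22157/37169 + 37310/4270 = -22157/37169 + 37310*(1/4270) = -22157/37169 + 533/61 = 18459500/2267309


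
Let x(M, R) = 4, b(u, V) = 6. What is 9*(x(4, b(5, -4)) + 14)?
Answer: 162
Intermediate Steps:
9*(x(4, b(5, -4)) + 14) = 9*(4 + 14) = 9*18 = 162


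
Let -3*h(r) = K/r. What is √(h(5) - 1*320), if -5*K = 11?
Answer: I*√71967/15 ≈ 17.884*I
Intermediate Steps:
K = -11/5 (K = -⅕*11 = -11/5 ≈ -2.2000)
h(r) = 11/(15*r) (h(r) = -(-11)/(15*r) = 11/(15*r))
√(h(5) - 1*320) = √((11/15)/5 - 1*320) = √((11/15)*(⅕) - 320) = √(11/75 - 320) = √(-23989/75) = I*√71967/15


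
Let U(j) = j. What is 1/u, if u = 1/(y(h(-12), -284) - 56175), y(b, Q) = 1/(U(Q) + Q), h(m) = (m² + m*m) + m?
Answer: -31907401/568 ≈ -56175.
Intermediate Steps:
h(m) = m + 2*m² (h(m) = (m² + m²) + m = 2*m² + m = m + 2*m²)
y(b, Q) = 1/(2*Q) (y(b, Q) = 1/(Q + Q) = 1/(2*Q))
u = -568/31907401 (u = 1/((½)/(-284) - 56175) = 1/((½)*(-1/284) - 56175) = 1/(-1/568 - 56175) = 1/(-31907401/568) = -568/31907401 ≈ -1.7802e-5)
1/u = 1/(-568/31907401) = -31907401/568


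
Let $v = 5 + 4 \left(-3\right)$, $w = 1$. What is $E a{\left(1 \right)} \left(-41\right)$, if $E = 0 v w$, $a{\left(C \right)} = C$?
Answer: $0$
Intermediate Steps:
$v = -7$ ($v = 5 - 12 = -7$)
$E = 0$ ($E = 0 \left(-7\right) 1 = 0 \cdot 1 = 0$)
$E a{\left(1 \right)} \left(-41\right) = 0 \cdot 1 \left(-41\right) = 0 \left(-41\right) = 0$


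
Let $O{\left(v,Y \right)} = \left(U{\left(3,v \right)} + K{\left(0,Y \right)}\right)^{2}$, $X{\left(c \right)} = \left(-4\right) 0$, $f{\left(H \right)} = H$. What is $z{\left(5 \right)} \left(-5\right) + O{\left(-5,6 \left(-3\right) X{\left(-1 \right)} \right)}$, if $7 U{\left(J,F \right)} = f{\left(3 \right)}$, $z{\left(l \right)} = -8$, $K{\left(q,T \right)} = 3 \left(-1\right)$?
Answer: $\frac{2284}{49} \approx 46.612$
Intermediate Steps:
$K{\left(q,T \right)} = -3$
$X{\left(c \right)} = 0$
$U{\left(J,F \right)} = \frac{3}{7}$ ($U{\left(J,F \right)} = \frac{1}{7} \cdot 3 = \frac{3}{7}$)
$O{\left(v,Y \right)} = \frac{324}{49}$ ($O{\left(v,Y \right)} = \left(\frac{3}{7} - 3\right)^{2} = \left(- \frac{18}{7}\right)^{2} = \frac{324}{49}$)
$z{\left(5 \right)} \left(-5\right) + O{\left(-5,6 \left(-3\right) X{\left(-1 \right)} \right)} = \left(-8\right) \left(-5\right) + \frac{324}{49} = 40 + \frac{324}{49} = \frac{2284}{49}$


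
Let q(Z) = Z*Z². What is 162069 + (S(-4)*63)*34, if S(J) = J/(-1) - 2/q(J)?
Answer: 2731263/16 ≈ 1.7070e+5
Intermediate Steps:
q(Z) = Z³
S(J) = -J - 2/J³ (S(J) = J/(-1) - 2/J³ = J*(-1) - 2/J³ = -J - 2/J³)
162069 + (S(-4)*63)*34 = 162069 + ((-1*(-4) - 2/(-4)³)*63)*34 = 162069 + ((4 - 2*(-1/64))*63)*34 = 162069 + ((4 + 1/32)*63)*34 = 162069 + ((129/32)*63)*34 = 162069 + (8127/32)*34 = 162069 + 138159/16 = 2731263/16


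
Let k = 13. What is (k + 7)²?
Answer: 400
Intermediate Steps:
(k + 7)² = (13 + 7)² = 20² = 400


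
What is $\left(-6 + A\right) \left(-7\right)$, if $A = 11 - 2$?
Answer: $-21$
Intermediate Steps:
$A = 9$
$\left(-6 + A\right) \left(-7\right) = \left(-6 + 9\right) \left(-7\right) = 3 \left(-7\right) = -21$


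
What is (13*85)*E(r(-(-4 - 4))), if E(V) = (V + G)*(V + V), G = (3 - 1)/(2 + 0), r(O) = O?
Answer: 159120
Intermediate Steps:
G = 1 (G = 2/2 = 2*(1/2) = 1)
E(V) = 2*V*(1 + V) (E(V) = (V + 1)*(V + V) = (1 + V)*(2*V) = 2*V*(1 + V))
(13*85)*E(r(-(-4 - 4))) = (13*85)*(2*(-(-4 - 4))*(1 - (-4 - 4))) = 1105*(2*(-1*(-8))*(1 - 1*(-8))) = 1105*(2*8*(1 + 8)) = 1105*(2*8*9) = 1105*144 = 159120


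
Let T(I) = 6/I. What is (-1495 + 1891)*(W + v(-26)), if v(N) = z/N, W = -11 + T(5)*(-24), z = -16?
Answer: -1008612/65 ≈ -15517.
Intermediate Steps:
W = -199/5 (W = -11 + (6/5)*(-24) = -11 - 144/5 = -199/5 ≈ -39.800)
v(N) = -16/N
(-1495 + 1891)*(W + v(-26)) = (-1495 + 1891)*(-199/5 - 16/(-26)) = 396*(-199/5 - 16*(-1/26)) = 396*(-199/5 + 8/13) = 396*(-2547/65) = -1008612/65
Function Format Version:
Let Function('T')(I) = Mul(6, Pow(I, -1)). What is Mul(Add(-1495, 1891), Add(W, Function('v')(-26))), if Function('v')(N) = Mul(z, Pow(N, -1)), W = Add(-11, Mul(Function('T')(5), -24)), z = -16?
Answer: Rational(-1008612, 65) ≈ -15517.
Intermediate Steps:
W = Rational(-199, 5) (W = Add(-11, Mul(Mul(6, Pow(5, -1)), -24)) = Add(-11, Mul(Mul(6, Rational(1, 5)), -24)) = Add(-11, Mul(Rational(6, 5), -24)) = Add(-11, Rational(-144, 5)) = Rational(-199, 5) ≈ -39.800)
Function('v')(N) = Mul(-16, Pow(N, -1))
Mul(Add(-1495, 1891), Add(W, Function('v')(-26))) = Mul(Add(-1495, 1891), Add(Rational(-199, 5), Mul(-16, Pow(-26, -1)))) = Mul(396, Add(Rational(-199, 5), Mul(-16, Rational(-1, 26)))) = Mul(396, Add(Rational(-199, 5), Rational(8, 13))) = Mul(396, Rational(-2547, 65)) = Rational(-1008612, 65)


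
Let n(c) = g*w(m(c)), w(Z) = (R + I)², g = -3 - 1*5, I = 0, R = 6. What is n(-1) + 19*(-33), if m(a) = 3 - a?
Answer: -915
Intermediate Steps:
g = -8 (g = -3 - 5 = -8)
w(Z) = 36 (w(Z) = (6 + 0)² = 6² = 36)
n(c) = -288 (n(c) = -8*36 = -288)
n(-1) + 19*(-33) = -288 + 19*(-33) = -288 - 627 = -915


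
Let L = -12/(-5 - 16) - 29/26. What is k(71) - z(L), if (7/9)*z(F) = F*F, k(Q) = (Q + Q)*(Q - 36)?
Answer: 1152295751/231868 ≈ 4969.6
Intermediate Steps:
k(Q) = 2*Q*(-36 + Q) (k(Q) = (2*Q)*(-36 + Q) = 2*Q*(-36 + Q))
L = -99/182 (L = -12/(-21) - 29*1/26 = -12*(-1/21) - 29/26 = 4/7 - 29/26 = -99/182 ≈ -0.54396)
z(F) = 9*F**2/7 (z(F) = 9*(F*F)/7 = 9*F**2/7)
k(71) - z(L) = 2*71*(-36 + 71) - 9*(-99/182)**2/7 = 2*71*35 - 9*9801/(7*33124) = 4970 - 1*88209/231868 = 4970 - 88209/231868 = 1152295751/231868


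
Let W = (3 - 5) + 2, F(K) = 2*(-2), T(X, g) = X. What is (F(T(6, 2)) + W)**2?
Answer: 16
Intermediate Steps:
F(K) = -4
W = 0 (W = -2 + 2 = 0)
(F(T(6, 2)) + W)**2 = (-4 + 0)**2 = (-4)**2 = 16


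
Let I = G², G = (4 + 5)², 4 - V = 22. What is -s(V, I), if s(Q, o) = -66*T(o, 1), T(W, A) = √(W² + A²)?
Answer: 66*√43046722 ≈ 4.3303e+5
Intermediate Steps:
V = -18 (V = 4 - 1*22 = 4 - 22 = -18)
G = 81 (G = 9² = 81)
I = 6561 (I = 81² = 6561)
T(W, A) = √(A² + W²)
s(Q, o) = -66*√(1 + o²) (s(Q, o) = -66*√(1² + o²) = -66*√(1 + o²))
-s(V, I) = -(-66)*√(1 + 6561²) = -(-66)*√(1 + 43046721) = -(-66)*√43046722 = 66*√43046722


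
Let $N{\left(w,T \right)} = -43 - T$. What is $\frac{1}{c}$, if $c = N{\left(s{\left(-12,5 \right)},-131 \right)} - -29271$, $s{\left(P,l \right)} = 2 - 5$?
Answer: $\frac{1}{29359} \approx 3.4061 \cdot 10^{-5}$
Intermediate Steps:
$s{\left(P,l \right)} = -3$ ($s{\left(P,l \right)} = 2 - 5 = -3$)
$c = 29359$ ($c = \left(-43 - -131\right) - -29271 = \left(-43 + 131\right) + 29271 = 88 + 29271 = 29359$)
$\frac{1}{c} = \frac{1}{29359}$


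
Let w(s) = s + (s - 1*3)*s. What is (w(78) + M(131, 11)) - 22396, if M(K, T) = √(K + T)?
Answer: -16468 + √142 ≈ -16456.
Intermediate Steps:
w(s) = s + s*(-3 + s) (w(s) = s + (s - 3)*s = s + (-3 + s)*s = s + s*(-3 + s))
(w(78) + M(131, 11)) - 22396 = (78*(-2 + 78) + √(131 + 11)) - 22396 = (78*76 + √142) - 22396 = (5928 + √142) - 22396 = -16468 + √142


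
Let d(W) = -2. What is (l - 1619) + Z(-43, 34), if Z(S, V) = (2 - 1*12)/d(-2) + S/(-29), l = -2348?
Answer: -114855/29 ≈ -3960.5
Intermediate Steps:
Z(S, V) = 5 - S/29 (Z(S, V) = (2 - 1*12)/(-2) + S/(-29) = (2 - 12)*(-1/2) + S*(-1/29) = -10*(-1/2) - S/29 = 5 - S/29)
(l - 1619) + Z(-43, 34) = (-2348 - 1619) + (5 - 1/29*(-43)) = -3967 + (5 + 43/29) = -3967 + 188/29 = -114855/29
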